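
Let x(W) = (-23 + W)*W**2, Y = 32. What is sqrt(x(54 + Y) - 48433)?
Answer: sqrt(417515) ≈ 646.15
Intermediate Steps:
x(W) = W**2*(-23 + W)
sqrt(x(54 + Y) - 48433) = sqrt((54 + 32)**2*(-23 + (54 + 32)) - 48433) = sqrt(86**2*(-23 + 86) - 48433) = sqrt(7396*63 - 48433) = sqrt(465948 - 48433) = sqrt(417515)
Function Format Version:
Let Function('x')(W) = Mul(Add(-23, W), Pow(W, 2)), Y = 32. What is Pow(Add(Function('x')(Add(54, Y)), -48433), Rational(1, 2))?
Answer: Pow(417515, Rational(1, 2)) ≈ 646.15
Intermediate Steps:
Function('x')(W) = Mul(Pow(W, 2), Add(-23, W))
Pow(Add(Function('x')(Add(54, Y)), -48433), Rational(1, 2)) = Pow(Add(Mul(Pow(Add(54, 32), 2), Add(-23, Add(54, 32))), -48433), Rational(1, 2)) = Pow(Add(Mul(Pow(86, 2), Add(-23, 86)), -48433), Rational(1, 2)) = Pow(Add(Mul(7396, 63), -48433), Rational(1, 2)) = Pow(Add(465948, -48433), Rational(1, 2)) = Pow(417515, Rational(1, 2))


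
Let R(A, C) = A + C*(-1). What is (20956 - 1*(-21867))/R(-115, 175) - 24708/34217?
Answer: -1472439911/9922930 ≈ -148.39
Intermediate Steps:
R(A, C) = A - C
(20956 - 1*(-21867))/R(-115, 175) - 24708/34217 = (20956 - 1*(-21867))/(-115 - 1*175) - 24708/34217 = (20956 + 21867)/(-115 - 175) - 24708*1/34217 = 42823/(-290) - 24708/34217 = 42823*(-1/290) - 24708/34217 = -42823/290 - 24708/34217 = -1472439911/9922930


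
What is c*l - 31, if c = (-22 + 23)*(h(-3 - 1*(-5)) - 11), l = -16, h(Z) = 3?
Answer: 97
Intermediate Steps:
c = -8 (c = (-22 + 23)*(3 - 11) = 1*(-8) = -8)
c*l - 31 = -8*(-16) - 31 = 128 - 31 = 97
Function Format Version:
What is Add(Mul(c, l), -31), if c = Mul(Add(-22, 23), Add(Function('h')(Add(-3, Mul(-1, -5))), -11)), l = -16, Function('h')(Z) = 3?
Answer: 97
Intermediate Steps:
c = -8 (c = Mul(Add(-22, 23), Add(3, -11)) = Mul(1, -8) = -8)
Add(Mul(c, l), -31) = Add(Mul(-8, -16), -31) = Add(128, -31) = 97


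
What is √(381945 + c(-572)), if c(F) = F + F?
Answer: √380801 ≈ 617.09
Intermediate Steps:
c(F) = 2*F
√(381945 + c(-572)) = √(381945 + 2*(-572)) = √(381945 - 1144) = √380801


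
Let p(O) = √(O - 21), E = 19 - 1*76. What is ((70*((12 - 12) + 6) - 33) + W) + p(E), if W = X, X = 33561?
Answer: 33948 + I*√78 ≈ 33948.0 + 8.8318*I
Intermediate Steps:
E = -57 (E = 19 - 76 = -57)
p(O) = √(-21 + O)
W = 33561
((70*((12 - 12) + 6) - 33) + W) + p(E) = ((70*((12 - 12) + 6) - 33) + 33561) + √(-21 - 57) = ((70*(0 + 6) - 33) + 33561) + √(-78) = ((70*6 - 33) + 33561) + I*√78 = ((420 - 33) + 33561) + I*√78 = (387 + 33561) + I*√78 = 33948 + I*√78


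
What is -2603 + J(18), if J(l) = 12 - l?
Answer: -2609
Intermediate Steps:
-2603 + J(18) = -2603 + (12 - 1*18) = -2603 + (12 - 18) = -2603 - 6 = -2609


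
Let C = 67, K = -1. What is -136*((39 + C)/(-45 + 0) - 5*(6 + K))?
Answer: 167416/45 ≈ 3720.4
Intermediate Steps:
-136*((39 + C)/(-45 + 0) - 5*(6 + K)) = -136*((39 + 67)/(-45 + 0) - 5*(6 - 1)) = -136*(106/(-45) - 5*5) = -136*(106*(-1/45) - 25) = -136*(-106/45 - 25) = -136*(-1231/45) = 167416/45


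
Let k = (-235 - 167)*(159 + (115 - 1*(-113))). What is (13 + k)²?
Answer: 24199224721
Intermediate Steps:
k = -155574 (k = -402*(159 + (115 + 113)) = -402*(159 + 228) = -402*387 = -155574)
(13 + k)² = (13 - 155574)² = (-155561)² = 24199224721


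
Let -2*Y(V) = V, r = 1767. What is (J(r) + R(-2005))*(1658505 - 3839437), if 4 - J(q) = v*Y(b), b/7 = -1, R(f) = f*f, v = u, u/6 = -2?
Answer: -8767501486172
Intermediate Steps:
u = -12 (u = 6*(-2) = -12)
v = -12
R(f) = f**2
b = -7 (b = 7*(-1) = -7)
Y(V) = -V/2
J(q) = 46 (J(q) = 4 - (-12)*(-1/2*(-7)) = 4 - (-12)*7/2 = 4 - 1*(-42) = 4 + 42 = 46)
(J(r) + R(-2005))*(1658505 - 3839437) = (46 + (-2005)**2)*(1658505 - 3839437) = (46 + 4020025)*(-2180932) = 4020071*(-2180932) = -8767501486172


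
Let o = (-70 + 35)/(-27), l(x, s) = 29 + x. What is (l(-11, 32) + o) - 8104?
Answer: -218287/27 ≈ -8084.7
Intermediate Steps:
o = 35/27 (o = -35*(-1/27) = 35/27 ≈ 1.2963)
(l(-11, 32) + o) - 8104 = ((29 - 11) + 35/27) - 8104 = (18 + 35/27) - 8104 = 521/27 - 8104 = -218287/27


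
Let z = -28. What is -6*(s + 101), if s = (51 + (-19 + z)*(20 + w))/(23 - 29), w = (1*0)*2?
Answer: -1495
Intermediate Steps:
w = 0 (w = 0*2 = 0)
s = 889/6 (s = (51 + (-19 - 28)*(20 + 0))/(23 - 29) = (51 - 47*20)/(-6) = (51 - 940)*(-⅙) = -889*(-⅙) = 889/6 ≈ 148.17)
-6*(s + 101) = -6*(889/6 + 101) = -6*1495/6 = -1495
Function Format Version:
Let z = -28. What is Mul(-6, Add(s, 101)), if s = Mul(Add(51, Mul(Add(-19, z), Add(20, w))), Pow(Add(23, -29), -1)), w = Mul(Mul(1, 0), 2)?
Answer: -1495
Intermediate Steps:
w = 0 (w = Mul(0, 2) = 0)
s = Rational(889, 6) (s = Mul(Add(51, Mul(Add(-19, -28), Add(20, 0))), Pow(Add(23, -29), -1)) = Mul(Add(51, Mul(-47, 20)), Pow(-6, -1)) = Mul(Add(51, -940), Rational(-1, 6)) = Mul(-889, Rational(-1, 6)) = Rational(889, 6) ≈ 148.17)
Mul(-6, Add(s, 101)) = Mul(-6, Add(Rational(889, 6), 101)) = Mul(-6, Rational(1495, 6)) = -1495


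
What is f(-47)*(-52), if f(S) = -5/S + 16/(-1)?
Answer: 38844/47 ≈ 826.47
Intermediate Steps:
f(S) = -16 - 5/S (f(S) = -5/S + 16*(-1) = -5/S - 16 = -16 - 5/S)
f(-47)*(-52) = (-16 - 5/(-47))*(-52) = (-16 - 5*(-1/47))*(-52) = (-16 + 5/47)*(-52) = -747/47*(-52) = 38844/47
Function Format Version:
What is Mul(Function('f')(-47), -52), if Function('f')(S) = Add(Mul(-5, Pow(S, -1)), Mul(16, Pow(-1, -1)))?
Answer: Rational(38844, 47) ≈ 826.47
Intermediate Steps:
Function('f')(S) = Add(-16, Mul(-5, Pow(S, -1))) (Function('f')(S) = Add(Mul(-5, Pow(S, -1)), Mul(16, -1)) = Add(Mul(-5, Pow(S, -1)), -16) = Add(-16, Mul(-5, Pow(S, -1))))
Mul(Function('f')(-47), -52) = Mul(Add(-16, Mul(-5, Pow(-47, -1))), -52) = Mul(Add(-16, Mul(-5, Rational(-1, 47))), -52) = Mul(Add(-16, Rational(5, 47)), -52) = Mul(Rational(-747, 47), -52) = Rational(38844, 47)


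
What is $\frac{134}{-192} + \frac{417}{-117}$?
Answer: $- \frac{1773}{416} \approx -4.262$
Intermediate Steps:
$\frac{134}{-192} + \frac{417}{-117} = 134 \left(- \frac{1}{192}\right) + 417 \left(- \frac{1}{117}\right) = - \frac{67}{96} - \frac{139}{39} = - \frac{1773}{416}$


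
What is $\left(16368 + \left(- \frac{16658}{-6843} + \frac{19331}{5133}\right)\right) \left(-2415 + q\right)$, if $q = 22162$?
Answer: $\frac{3785800945246411}{11708373} \approx 3.2334 \cdot 10^{8}$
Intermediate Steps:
$\left(16368 + \left(- \frac{16658}{-6843} + \frac{19331}{5133}\right)\right) \left(-2415 + q\right) = \left(16368 + \left(- \frac{16658}{-6843} + \frac{19331}{5133}\right)\right) \left(-2415 + 22162\right) = \left(16368 + \left(\left(-16658\right) \left(- \frac{1}{6843}\right) + 19331 \cdot \frac{1}{5133}\right)\right) 19747 = \left(16368 + \left(\frac{16658}{6843} + \frac{19331}{5133}\right)\right) 19747 = \left(16368 + \frac{72595849}{11708373}\right) 19747 = \frac{191715245113}{11708373} \cdot 19747 = \frac{3785800945246411}{11708373}$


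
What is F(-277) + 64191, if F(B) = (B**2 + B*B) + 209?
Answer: 217858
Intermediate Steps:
F(B) = 209 + 2*B**2 (F(B) = (B**2 + B**2) + 209 = 2*B**2 + 209 = 209 + 2*B**2)
F(-277) + 64191 = (209 + 2*(-277)**2) + 64191 = (209 + 2*76729) + 64191 = (209 + 153458) + 64191 = 153667 + 64191 = 217858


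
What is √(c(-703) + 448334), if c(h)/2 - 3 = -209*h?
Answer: 3*√82466 ≈ 861.51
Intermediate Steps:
c(h) = 6 - 418*h (c(h) = 6 + 2*(-209*h) = 6 - 418*h)
√(c(-703) + 448334) = √((6 - 418*(-703)) + 448334) = √((6 + 293854) + 448334) = √(293860 + 448334) = √742194 = 3*√82466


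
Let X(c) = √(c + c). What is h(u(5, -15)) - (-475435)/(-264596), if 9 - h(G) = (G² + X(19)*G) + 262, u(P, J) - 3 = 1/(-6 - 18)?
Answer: -10041681221/38101824 - 71*√38/24 ≈ -281.79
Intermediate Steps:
u(P, J) = 71/24 (u(P, J) = 3 + 1/(-6 - 18) = 3 + 1/(-24) = 3 - 1/24 = 71/24)
X(c) = √2*√c (X(c) = √(2*c) = √2*√c)
h(G) = -253 - G² - G*√38 (h(G) = 9 - ((G² + (√2*√19)*G) + 262) = 9 - ((G² + √38*G) + 262) = 9 - ((G² + G*√38) + 262) = 9 - (262 + G² + G*√38) = 9 + (-262 - G² - G*√38) = -253 - G² - G*√38)
h(u(5, -15)) - (-475435)/(-264596) = (-253 - (71/24)² - 1*71/24*√38) - (-475435)/(-264596) = (-253 - 1*5041/576 - 71*√38/24) - (-475435)*(-1)/264596 = (-253 - 5041/576 - 71*√38/24) - 1*475435/264596 = (-150769/576 - 71*√38/24) - 475435/264596 = -10041681221/38101824 - 71*√38/24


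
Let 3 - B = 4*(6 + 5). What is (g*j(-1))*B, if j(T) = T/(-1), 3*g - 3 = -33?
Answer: 410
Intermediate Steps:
g = -10 (g = 1 + (⅓)*(-33) = 1 - 11 = -10)
B = -41 (B = 3 - 4*(6 + 5) = 3 - 4*11 = 3 - 1*44 = 3 - 44 = -41)
j(T) = -T (j(T) = T*(-1) = -T)
(g*j(-1))*B = -(-10)*(-1)*(-41) = -10*1*(-41) = -10*(-41) = 410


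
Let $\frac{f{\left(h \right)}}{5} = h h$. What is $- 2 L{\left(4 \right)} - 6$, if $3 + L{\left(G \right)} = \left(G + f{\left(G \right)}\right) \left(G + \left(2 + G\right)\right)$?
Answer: $-1680$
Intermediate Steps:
$f{\left(h \right)} = 5 h^{2}$ ($f{\left(h \right)} = 5 h h = 5 h^{2}$)
$L{\left(G \right)} = -3 + \left(2 + 2 G\right) \left(G + 5 G^{2}\right)$ ($L{\left(G \right)} = -3 + \left(G + 5 G^{2}\right) \left(G + \left(2 + G\right)\right) = -3 + \left(G + 5 G^{2}\right) \left(2 + 2 G\right) = -3 + \left(2 + 2 G\right) \left(G + 5 G^{2}\right)$)
$- 2 L{\left(4 \right)} - 6 = - 2 \left(-3 + 2 \cdot 4 + 10 \cdot 4^{3} + 12 \cdot 4^{2}\right) - 6 = - 2 \left(-3 + 8 + 10 \cdot 64 + 12 \cdot 16\right) - 6 = - 2 \left(-3 + 8 + 640 + 192\right) - 6 = \left(-2\right) 837 - 6 = -1674 - 6 = -1680$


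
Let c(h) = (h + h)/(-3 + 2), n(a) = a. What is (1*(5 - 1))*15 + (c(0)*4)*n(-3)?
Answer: 60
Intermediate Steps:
c(h) = -2*h (c(h) = (2*h)/(-1) = (2*h)*(-1) = -2*h)
(1*(5 - 1))*15 + (c(0)*4)*n(-3) = (1*(5 - 1))*15 + (-2*0*4)*(-3) = (1*4)*15 + (0*4)*(-3) = 4*15 + 0*(-3) = 60 + 0 = 60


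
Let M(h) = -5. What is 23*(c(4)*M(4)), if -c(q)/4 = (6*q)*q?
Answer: 44160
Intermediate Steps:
c(q) = -24*q² (c(q) = -4*6*q*q = -24*q²)
23*(c(4)*M(4)) = 23*(-24*4²*(-5)) = 23*(-24*16*(-5)) = 23*(-384*(-5)) = 23*1920 = 44160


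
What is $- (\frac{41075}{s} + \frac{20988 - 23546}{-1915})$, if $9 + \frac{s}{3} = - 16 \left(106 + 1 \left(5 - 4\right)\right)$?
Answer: $\frac{65451671}{9887145} \approx 6.6199$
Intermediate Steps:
$s = -5163$ ($s = -27 + 3 \left(- 16 \left(106 + 1 \left(5 - 4\right)\right)\right) = -27 + 3 \left(- 16 \left(106 + 1 \cdot 1\right)\right) = -27 + 3 \left(- 16 \left(106 + 1\right)\right) = -27 + 3 \left(\left(-16\right) 107\right) = -27 + 3 \left(-1712\right) = -27 - 5136 = -5163$)
$- (\frac{41075}{s} + \frac{20988 - 23546}{-1915}) = - (\frac{41075}{-5163} + \frac{20988 - 23546}{-1915}) = - (41075 \left(- \frac{1}{5163}\right) - - \frac{2558}{1915}) = - (- \frac{41075}{5163} + \frac{2558}{1915}) = \left(-1\right) \left(- \frac{65451671}{9887145}\right) = \frac{65451671}{9887145}$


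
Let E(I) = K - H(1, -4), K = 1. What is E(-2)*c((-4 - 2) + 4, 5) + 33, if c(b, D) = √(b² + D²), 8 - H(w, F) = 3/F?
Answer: 33 - 31*√29/4 ≈ -8.7350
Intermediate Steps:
H(w, F) = 8 - 3/F
E(I) = -31/4 (E(I) = 1 - (8 - 3/(-4)) = 1 - (8 - 3*(-¼)) = 1 - (8 + ¾) = 1 - 1*35/4 = 1 - 35/4 = -31/4)
c(b, D) = √(D² + b²)
E(-2)*c((-4 - 2) + 4, 5) + 33 = -31*√(5² + ((-4 - 2) + 4)²)/4 + 33 = -31*√(25 + (-6 + 4)²)/4 + 33 = -31*√(25 + (-2)²)/4 + 33 = -31*√(25 + 4)/4 + 33 = -31*√29/4 + 33 = 33 - 31*√29/4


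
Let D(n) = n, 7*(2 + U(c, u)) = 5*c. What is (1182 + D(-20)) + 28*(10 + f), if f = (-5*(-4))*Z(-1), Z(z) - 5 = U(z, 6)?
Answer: 2722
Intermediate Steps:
U(c, u) = -2 + 5*c/7 (U(c, u) = -2 + (5*c)/7 = -2 + 5*c/7)
Z(z) = 3 + 5*z/7 (Z(z) = 5 + (-2 + 5*z/7) = 3 + 5*z/7)
f = 320/7 (f = (-5*(-4))*(3 + (5/7)*(-1)) = 20*(3 - 5/7) = 20*(16/7) = 320/7 ≈ 45.714)
(1182 + D(-20)) + 28*(10 + f) = (1182 - 20) + 28*(10 + 320/7) = 1162 + 28*(390/7) = 1162 + 1560 = 2722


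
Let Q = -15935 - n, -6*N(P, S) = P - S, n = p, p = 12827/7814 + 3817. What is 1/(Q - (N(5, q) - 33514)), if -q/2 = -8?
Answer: 11721/161263673 ≈ 7.2682e-5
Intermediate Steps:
q = 16 (q = -2*(-8) = 16)
p = 29838865/7814 (p = 12827*(1/7814) + 3817 = 12827/7814 + 3817 = 29838865/7814 ≈ 3818.6)
n = 29838865/7814 ≈ 3818.6
N(P, S) = -P/6 + S/6 (N(P, S) = -(P - S)/6 = -P/6 + S/6)
Q = -154354955/7814 (Q = -15935 - 1*29838865/7814 = -15935 - 29838865/7814 = -154354955/7814 ≈ -19754.)
1/(Q - (N(5, q) - 33514)) = 1/(-154354955/7814 - ((-1/6*5 + (1/6)*16) - 33514)) = 1/(-154354955/7814 - ((-5/6 + 8/3) - 33514)) = 1/(-154354955/7814 - (11/6 - 33514)) = 1/(-154354955/7814 - 1*(-201073/6)) = 1/(-154354955/7814 + 201073/6) = 1/(161263673/11721) = 11721/161263673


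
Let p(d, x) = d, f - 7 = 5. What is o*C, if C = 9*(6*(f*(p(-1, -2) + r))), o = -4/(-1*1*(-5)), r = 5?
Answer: -10368/5 ≈ -2073.6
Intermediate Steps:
f = 12 (f = 7 + 5 = 12)
o = -⅘ (o = -4/((-1*(-5))) = -4/5 = -4*⅕ = -⅘ ≈ -0.80000)
C = 2592 (C = 9*(6*(12*(-1 + 5))) = 9*(6*(12*4)) = 9*(6*48) = 9*288 = 2592)
o*C = -⅘*2592 = -10368/5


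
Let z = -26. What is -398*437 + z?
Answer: -173952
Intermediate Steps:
-398*437 + z = -398*437 - 26 = -173926 - 26 = -173952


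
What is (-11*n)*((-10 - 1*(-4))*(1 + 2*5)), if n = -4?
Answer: -2904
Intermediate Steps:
(-11*n)*((-10 - 1*(-4))*(1 + 2*5)) = (-11*(-4))*((-10 - 1*(-4))*(1 + 2*5)) = 44*((-10 + 4)*(1 + 10)) = 44*(-6*11) = 44*(-66) = -2904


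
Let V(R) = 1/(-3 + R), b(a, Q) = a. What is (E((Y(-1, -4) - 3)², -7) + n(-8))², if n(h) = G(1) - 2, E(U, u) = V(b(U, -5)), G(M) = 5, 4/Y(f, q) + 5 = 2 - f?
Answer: 4489/484 ≈ 9.2748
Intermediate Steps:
Y(f, q) = 4/(-3 - f) (Y(f, q) = 4/(-5 + (2 - f)) = 4/(-3 - f))
E(U, u) = 1/(-3 + U)
n(h) = 3 (n(h) = 5 - 2 = 3)
(E((Y(-1, -4) - 3)², -7) + n(-8))² = (1/(-3 + (-4/(3 - 1) - 3)²) + 3)² = (1/(-3 + (-4/2 - 3)²) + 3)² = (1/(-3 + (-4*½ - 3)²) + 3)² = (1/(-3 + (-2 - 3)²) + 3)² = (1/(-3 + (-5)²) + 3)² = (1/(-3 + 25) + 3)² = (1/22 + 3)² = (67/22)² = 4489/484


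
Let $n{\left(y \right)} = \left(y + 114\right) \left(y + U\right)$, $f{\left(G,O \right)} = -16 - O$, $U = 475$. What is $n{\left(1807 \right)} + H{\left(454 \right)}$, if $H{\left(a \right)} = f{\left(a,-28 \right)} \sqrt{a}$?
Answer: $4383722 + 12 \sqrt{454} \approx 4.384 \cdot 10^{6}$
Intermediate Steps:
$n{\left(y \right)} = \left(114 + y\right) \left(475 + y\right)$ ($n{\left(y \right)} = \left(y + 114\right) \left(y + 475\right) = \left(114 + y\right) \left(475 + y\right)$)
$H{\left(a \right)} = 12 \sqrt{a}$ ($H{\left(a \right)} = \left(-16 - -28\right) \sqrt{a} = \left(-16 + 28\right) \sqrt{a} = 12 \sqrt{a}$)
$n{\left(1807 \right)} + H{\left(454 \right)} = \left(54150 + 1807^{2} + 589 \cdot 1807\right) + 12 \sqrt{454} = \left(54150 + 3265249 + 1064323\right) + 12 \sqrt{454} = 4383722 + 12 \sqrt{454}$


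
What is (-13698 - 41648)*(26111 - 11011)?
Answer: -835724600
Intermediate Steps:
(-13698 - 41648)*(26111 - 11011) = -55346*15100 = -835724600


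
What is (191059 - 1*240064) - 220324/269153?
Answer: -13190063089/269153 ≈ -49006.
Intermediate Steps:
(191059 - 1*240064) - 220324/269153 = (191059 - 240064) - 220324/269153 = -49005 - 1*220324/269153 = -49005 - 220324/269153 = -13190063089/269153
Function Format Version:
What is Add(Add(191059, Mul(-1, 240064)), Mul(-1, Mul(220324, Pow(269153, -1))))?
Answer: Rational(-13190063089, 269153) ≈ -49006.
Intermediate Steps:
Add(Add(191059, Mul(-1, 240064)), Mul(-1, Mul(220324, Pow(269153, -1)))) = Add(Add(191059, -240064), Mul(-1, Mul(220324, Rational(1, 269153)))) = Add(-49005, Mul(-1, Rational(220324, 269153))) = Add(-49005, Rational(-220324, 269153)) = Rational(-13190063089, 269153)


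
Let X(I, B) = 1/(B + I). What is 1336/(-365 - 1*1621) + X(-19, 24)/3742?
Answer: -12497287/18579030 ≈ -0.67266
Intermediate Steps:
1336/(-365 - 1*1621) + X(-19, 24)/3742 = 1336/(-365 - 1*1621) + 1/((24 - 19)*3742) = 1336/(-365 - 1621) + (1/3742)/5 = 1336/(-1986) + (⅕)*(1/3742) = 1336*(-1/1986) + 1/18710 = -668/993 + 1/18710 = -12497287/18579030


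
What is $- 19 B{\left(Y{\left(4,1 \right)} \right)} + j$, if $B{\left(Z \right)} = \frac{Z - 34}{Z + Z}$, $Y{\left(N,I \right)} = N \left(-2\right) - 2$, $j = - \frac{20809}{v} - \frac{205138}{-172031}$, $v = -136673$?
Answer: $- \frac{4755923413602}{117559964315} \approx -40.455$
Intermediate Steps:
$j = \frac{31616618953}{23511992863}$ ($j = - \frac{20809}{-136673} - \frac{205138}{-172031} = \left(-20809\right) \left(- \frac{1}{136673}\right) - - \frac{205138}{172031} = \frac{20809}{136673} + \frac{205138}{172031} = \frac{31616618953}{23511992863} \approx 1.3447$)
$Y{\left(N,I \right)} = -2 - 2 N$ ($Y{\left(N,I \right)} = - 2 N - 2 = -2 - 2 N$)
$B{\left(Z \right)} = \frac{-34 + Z}{2 Z}$
$- 19 B{\left(Y{\left(4,1 \right)} \right)} + j = - 19 \frac{-34 - 10}{2 \left(-2 - 8\right)} + \frac{31616618953}{23511992863} = - 19 \frac{-34 - 10}{2 \left(-10\right)} + \frac{31616618953}{23511992863} = - 19 \cdot \frac{1}{2} \left(- \frac{1}{10}\right) \left(-44\right) + \frac{31616618953}{23511992863} = \left(-19\right) \frac{11}{5} + \frac{31616618953}{23511992863} = - \frac{209}{5} + \frac{31616618953}{23511992863} = - \frac{4755923413602}{117559964315}$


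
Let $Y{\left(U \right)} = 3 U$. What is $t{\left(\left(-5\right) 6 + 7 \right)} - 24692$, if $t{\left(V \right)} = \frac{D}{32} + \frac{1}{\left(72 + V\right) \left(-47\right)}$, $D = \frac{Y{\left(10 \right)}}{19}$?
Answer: $- \frac{17287131263}{700112} \approx -24692.0$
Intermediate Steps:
$D = \frac{30}{19}$ ($D = \frac{3 \cdot 10}{19} = 30 \cdot \frac{1}{19} = \frac{30}{19} \approx 1.5789$)
$t{\left(V \right)} = \frac{15}{304} - \frac{1}{47 \left(72 + V\right)}$ ($t{\left(V \right)} = \frac{30}{19 \cdot 32} + \frac{1}{\left(72 + V\right) \left(-47\right)} = \frac{30}{19} \cdot \frac{1}{32} + \frac{1}{72 + V} \left(- \frac{1}{47}\right) = \frac{15}{304} - \frac{1}{47 \left(72 + V\right)}$)
$t{\left(\left(-5\right) 6 + 7 \right)} - 24692 = \frac{50456 + 705 \left(\left(-5\right) 6 + 7\right)}{14288 \left(72 + \left(\left(-5\right) 6 + 7\right)\right)} - 24692 = \frac{50456 + 705 \left(-30 + 7\right)}{14288 \left(72 + \left(-30 + 7\right)\right)} - 24692 = \frac{50456 + 705 \left(-23\right)}{14288 \left(72 - 23\right)} - 24692 = \frac{50456 - 16215}{14288 \cdot 49} - 24692 = \frac{1}{14288} \cdot \frac{1}{49} \cdot 34241 - 24692 = \frac{34241}{700112} - 24692 = - \frac{17287131263}{700112}$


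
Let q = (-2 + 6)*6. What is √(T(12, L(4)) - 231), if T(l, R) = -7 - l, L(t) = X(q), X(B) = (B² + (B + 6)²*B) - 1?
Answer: 5*I*√10 ≈ 15.811*I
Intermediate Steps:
q = 24 (q = 4*6 = 24)
X(B) = -1 + B² + B*(6 + B)² (X(B) = (B² + (6 + B)²*B) - 1 = (B² + B*(6 + B)²) - 1 = -1 + B² + B*(6 + B)²)
L(t) = 22175 (L(t) = -1 + 24² + 24*(6 + 24)² = -1 + 576 + 24*30² = -1 + 576 + 24*900 = -1 + 576 + 21600 = 22175)
√(T(12, L(4)) - 231) = √((-7 - 1*12) - 231) = √((-7 - 12) - 231) = √(-19 - 231) = √(-250) = 5*I*√10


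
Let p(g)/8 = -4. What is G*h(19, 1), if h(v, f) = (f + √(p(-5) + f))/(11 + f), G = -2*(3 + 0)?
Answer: -½ - I*√31/2 ≈ -0.5 - 2.7839*I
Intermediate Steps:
p(g) = -32 (p(g) = 8*(-4) = -32)
G = -6 (G = -2*3 = -6)
h(v, f) = (f + √(-32 + f))/(11 + f)
G*h(19, 1) = -6*(1 + √(-32 + 1))/(11 + 1) = -6*(1 + √(-31))/12 = -(1 + I*√31)/2 = -6*(1/12 + I*√31/12) = -½ - I*√31/2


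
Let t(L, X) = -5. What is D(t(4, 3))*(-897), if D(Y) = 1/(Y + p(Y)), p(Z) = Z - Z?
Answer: 897/5 ≈ 179.40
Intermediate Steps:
p(Z) = 0
D(Y) = 1/Y (D(Y) = 1/(Y + 0) = 1/Y)
D(t(4, 3))*(-897) = -897/(-5) = -⅕*(-897) = 897/5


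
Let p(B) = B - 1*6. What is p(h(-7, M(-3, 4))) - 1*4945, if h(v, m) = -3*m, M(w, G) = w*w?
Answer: -4978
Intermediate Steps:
M(w, G) = w²
p(B) = -6 + B (p(B) = B - 6 = -6 + B)
p(h(-7, M(-3, 4))) - 1*4945 = (-6 - 3*(-3)²) - 1*4945 = (-6 - 3*9) - 4945 = (-6 - 27) - 4945 = -33 - 4945 = -4978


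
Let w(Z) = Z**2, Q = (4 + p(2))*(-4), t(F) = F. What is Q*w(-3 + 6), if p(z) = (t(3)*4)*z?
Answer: -1008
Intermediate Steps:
p(z) = 12*z (p(z) = (3*4)*z = 12*z)
Q = -112 (Q = (4 + 12*2)*(-4) = (4 + 24)*(-4) = 28*(-4) = -112)
Q*w(-3 + 6) = -112*(-3 + 6)**2 = -112*3**2 = -112*9 = -1008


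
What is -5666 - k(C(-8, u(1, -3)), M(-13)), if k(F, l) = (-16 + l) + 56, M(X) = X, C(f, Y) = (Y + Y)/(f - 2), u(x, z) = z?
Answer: -5693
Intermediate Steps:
C(f, Y) = 2*Y/(-2 + f) (C(f, Y) = (2*Y)/(-2 + f) = 2*Y/(-2 + f))
k(F, l) = 40 + l
-5666 - k(C(-8, u(1, -3)), M(-13)) = -5666 - (40 - 13) = -5666 - 1*27 = -5666 - 27 = -5693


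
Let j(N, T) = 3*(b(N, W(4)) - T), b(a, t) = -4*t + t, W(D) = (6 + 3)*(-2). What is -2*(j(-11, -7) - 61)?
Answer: -244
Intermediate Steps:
W(D) = -18 (W(D) = 9*(-2) = -18)
b(a, t) = -3*t
j(N, T) = 162 - 3*T (j(N, T) = 3*(-3*(-18) - T) = 3*(54 - T) = 162 - 3*T)
-2*(j(-11, -7) - 61) = -2*((162 - 3*(-7)) - 61) = -2*((162 + 21) - 61) = -2*(183 - 61) = -2*122 = -244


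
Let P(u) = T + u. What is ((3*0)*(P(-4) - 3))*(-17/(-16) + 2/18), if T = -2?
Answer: 0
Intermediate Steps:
P(u) = -2 + u
((3*0)*(P(-4) - 3))*(-17/(-16) + 2/18) = ((3*0)*((-2 - 4) - 3))*(-17/(-16) + 2/18) = (0*(-6 - 3))*(-17*(-1/16) + 2*(1/18)) = (0*(-9))*(17/16 + ⅑) = 0*(169/144) = 0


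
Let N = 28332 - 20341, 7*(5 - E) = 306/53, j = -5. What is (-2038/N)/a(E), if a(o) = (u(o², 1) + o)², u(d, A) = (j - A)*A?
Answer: -280512358/3662507039 ≈ -0.076590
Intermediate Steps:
E = 1549/371 (E = 5 - 306/(7*53) = 5 - ⅐*306/53 = 5 - 306/371 = 1549/371 ≈ 4.1752)
u(d, A) = A*(-5 - A) (u(d, A) = (-5 - A)*A = A*(-5 - A))
N = 7991
a(o) = (-6 + o)² (a(o) = (-1*1*(5 + 1) + o)² = (-1*1*6 + o)² = (-6 + o)²)
(-2038/N)/a(E) = (-2038/7991)/((-6 + 1549/371)²) = (-2038*1/7991)/((-677/371)²) = -2038/(7991*458329/137641) = -2038/7991*137641/458329 = -280512358/3662507039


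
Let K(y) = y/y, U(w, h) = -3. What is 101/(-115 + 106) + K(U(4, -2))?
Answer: -92/9 ≈ -10.222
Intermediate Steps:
K(y) = 1
101/(-115 + 106) + K(U(4, -2)) = 101/(-115 + 106) + 1 = 101/(-9) + 1 = -⅑*101 + 1 = -101/9 + 1 = -92/9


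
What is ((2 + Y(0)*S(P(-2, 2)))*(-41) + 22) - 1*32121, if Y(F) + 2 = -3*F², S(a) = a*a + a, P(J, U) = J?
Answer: -32017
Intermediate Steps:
S(a) = a + a² (S(a) = a² + a = a + a²)
Y(F) = -2 - 3*F²
((2 + Y(0)*S(P(-2, 2)))*(-41) + 22) - 1*32121 = ((2 + (-2 - 3*0²)*(-2*(1 - 2)))*(-41) + 22) - 1*32121 = ((2 + (-2 - 3*0)*(-2*(-1)))*(-41) + 22) - 32121 = ((2 + (-2 + 0)*2)*(-41) + 22) - 32121 = ((2 - 2*2)*(-41) + 22) - 32121 = ((2 - 4)*(-41) + 22) - 32121 = (-2*(-41) + 22) - 32121 = (82 + 22) - 32121 = 104 - 32121 = -32017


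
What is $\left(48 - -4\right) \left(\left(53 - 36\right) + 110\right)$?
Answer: $6604$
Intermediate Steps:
$\left(48 - -4\right) \left(\left(53 - 36\right) + 110\right) = \left(48 + 4\right) \left(\left(53 - 36\right) + 110\right) = 52 \left(17 + 110\right) = 52 \cdot 127 = 6604$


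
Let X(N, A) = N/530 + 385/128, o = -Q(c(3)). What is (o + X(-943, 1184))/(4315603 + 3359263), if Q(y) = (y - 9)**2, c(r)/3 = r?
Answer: 41673/260331454720 ≈ 1.6008e-7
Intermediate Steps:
c(r) = 3*r
Q(y) = (-9 + y)**2
o = 0 (o = -(-9 + 3*3)**2 = -(-9 + 9)**2 = -1*0**2 = -1*0 = 0)
X(N, A) = 385/128 + N/530 (X(N, A) = N*(1/530) + 385*(1/128) = N/530 + 385/128 = 385/128 + N/530)
(o + X(-943, 1184))/(4315603 + 3359263) = (0 + (385/128 + (1/530)*(-943)))/(4315603 + 3359263) = (0 + (385/128 - 943/530))/7674866 = (0 + 41673/33920)*(1/7674866) = (41673/33920)*(1/7674866) = 41673/260331454720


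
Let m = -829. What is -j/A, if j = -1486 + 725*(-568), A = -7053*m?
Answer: 137762/1948979 ≈ 0.070684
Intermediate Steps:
A = 5846937 (A = -7053*(-829) = 5846937)
j = -413286 (j = -1486 - 411800 = -413286)
-j/A = -(-413286)/5846937 = -1*(-137762/1948979) = 137762/1948979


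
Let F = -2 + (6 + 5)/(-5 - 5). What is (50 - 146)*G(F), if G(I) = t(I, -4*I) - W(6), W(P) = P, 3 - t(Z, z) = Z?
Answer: -48/5 ≈ -9.6000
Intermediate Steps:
t(Z, z) = 3 - Z
F = -31/10 (F = -2 + 11/(-10) = -2 + 11*(-⅒) = -2 - 11/10 = -31/10 ≈ -3.1000)
G(I) = -3 - I (G(I) = (3 - I) - 1*6 = (3 - I) - 6 = -3 - I)
(50 - 146)*G(F) = (50 - 146)*(-3 - 1*(-31/10)) = -96*(-3 + 31/10) = -96*⅒ = -48/5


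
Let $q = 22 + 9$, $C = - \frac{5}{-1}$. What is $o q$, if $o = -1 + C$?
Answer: $124$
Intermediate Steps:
$C = 5$ ($C = \left(-5\right) \left(-1\right) = 5$)
$q = 31$
$o = 4$ ($o = -1 + 5 = 4$)
$o q = 4 \cdot 31 = 124$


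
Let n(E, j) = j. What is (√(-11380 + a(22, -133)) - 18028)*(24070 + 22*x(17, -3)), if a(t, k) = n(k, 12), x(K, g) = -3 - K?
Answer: -426001640 + 330820*I*√58 ≈ -4.26e+8 + 2.5195e+6*I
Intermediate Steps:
a(t, k) = 12
(√(-11380 + a(22, -133)) - 18028)*(24070 + 22*x(17, -3)) = (√(-11380 + 12) - 18028)*(24070 + 22*(-3 - 1*17)) = (√(-11368) - 18028)*(24070 + 22*(-3 - 17)) = (14*I*√58 - 18028)*(24070 + 22*(-20)) = (-18028 + 14*I*√58)*(24070 - 440) = (-18028 + 14*I*√58)*23630 = -426001640 + 330820*I*√58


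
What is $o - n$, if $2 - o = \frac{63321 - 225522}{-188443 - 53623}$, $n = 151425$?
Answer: $- \frac{36654522119}{242066} \approx -1.5142 \cdot 10^{5}$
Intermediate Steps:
$o = \frac{321931}{242066}$ ($o = 2 - \frac{63321 - 225522}{-188443 - 53623} = 2 - - \frac{162201}{-242066} = 2 - \left(-162201\right) \left(- \frac{1}{242066}\right) = 2 - \frac{162201}{242066} = \frac{321931}{242066} \approx 1.3299$)
$o - n = \frac{321931}{242066} - 151425 = - \frac{36654522119}{242066}$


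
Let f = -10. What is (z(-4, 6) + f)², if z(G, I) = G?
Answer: 196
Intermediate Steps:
(z(-4, 6) + f)² = (-4 - 10)² = (-14)² = 196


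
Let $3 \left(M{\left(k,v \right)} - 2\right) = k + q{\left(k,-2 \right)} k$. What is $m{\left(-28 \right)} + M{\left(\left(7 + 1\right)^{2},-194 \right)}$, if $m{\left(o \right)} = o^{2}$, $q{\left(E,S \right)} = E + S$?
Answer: $2130$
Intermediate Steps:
$M{\left(k,v \right)} = 2 + \frac{k}{3} + \frac{k \left(-2 + k\right)}{3}$ ($M{\left(k,v \right)} = 2 + \frac{k + \left(k - 2\right) k}{3} = 2 + \frac{k + \left(-2 + k\right) k}{3} = 2 + \frac{k + k \left(-2 + k\right)}{3} = 2 + \left(\frac{k}{3} + \frac{k \left(-2 + k\right)}{3}\right) = 2 + \frac{k}{3} + \frac{k \left(-2 + k\right)}{3}$)
$m{\left(-28 \right)} + M{\left(\left(7 + 1\right)^{2},-194 \right)} = \left(-28\right)^{2} + \left(2 - \frac{\left(7 + 1\right)^{2}}{3} + \frac{\left(\left(7 + 1\right)^{2}\right)^{2}}{3}\right) = 784 + \left(2 - \frac{8^{2}}{3} + \frac{\left(8^{2}\right)^{2}}{3}\right) = 784 + \left(2 - \frac{64}{3} + \frac{64^{2}}{3}\right) = 784 + \left(2 - \frac{64}{3} + \frac{1}{3} \cdot 4096\right) = 784 + \left(2 - \frac{64}{3} + \frac{4096}{3}\right) = 784 + 1346 = 2130$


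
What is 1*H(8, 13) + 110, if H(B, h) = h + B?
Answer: 131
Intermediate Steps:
H(B, h) = B + h
1*H(8, 13) + 110 = 1*(8 + 13) + 110 = 1*21 + 110 = 21 + 110 = 131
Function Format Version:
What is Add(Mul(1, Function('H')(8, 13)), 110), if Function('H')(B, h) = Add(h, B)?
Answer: 131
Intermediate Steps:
Function('H')(B, h) = Add(B, h)
Add(Mul(1, Function('H')(8, 13)), 110) = Add(Mul(1, Add(8, 13)), 110) = Add(Mul(1, 21), 110) = Add(21, 110) = 131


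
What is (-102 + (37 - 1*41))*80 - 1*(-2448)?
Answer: -6032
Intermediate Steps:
(-102 + (37 - 1*41))*80 - 1*(-2448) = (-102 + (37 - 41))*80 + 2448 = (-102 - 4)*80 + 2448 = -106*80 + 2448 = -8480 + 2448 = -6032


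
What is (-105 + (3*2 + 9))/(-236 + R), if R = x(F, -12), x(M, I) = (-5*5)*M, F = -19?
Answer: -90/239 ≈ -0.37657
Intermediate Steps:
x(M, I) = -25*M
R = 475 (R = -25*(-19) = 475)
(-105 + (3*2 + 9))/(-236 + R) = (-105 + (3*2 + 9))/(-236 + 475) = (-105 + (6 + 9))/239 = (-105 + 15)*(1/239) = -90*1/239 = -90/239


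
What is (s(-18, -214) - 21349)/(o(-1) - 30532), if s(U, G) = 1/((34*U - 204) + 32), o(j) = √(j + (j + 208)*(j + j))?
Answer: 127758230561/182711874044 + 16737617*I*√415/730847496176 ≈ 0.69923 + 0.00046654*I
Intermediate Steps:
o(j) = √(j + 2*j*(208 + j)) (o(j) = √(j + (208 + j)*(2*j)) = √(j + 2*j*(208 + j)))
s(U, G) = 1/(-172 + 34*U) (s(U, G) = 1/((-204 + 34*U) + 32) = 1/(-172 + 34*U))
(s(-18, -214) - 21349)/(o(-1) - 30532) = (1/(2*(-86 + 17*(-18))) - 21349)/(√(-(417 + 2*(-1))) - 30532) = (1/(2*(-86 - 306)) - 21349)/(√(-(417 - 2)) - 30532) = ((½)/(-392) - 21349)/(√(-1*415) - 30532) = ((½)*(-1/392) - 21349)/(√(-415) - 30532) = (-1/784 - 21349)/(I*√415 - 30532) = -16737617/(784*(-30532 + I*√415))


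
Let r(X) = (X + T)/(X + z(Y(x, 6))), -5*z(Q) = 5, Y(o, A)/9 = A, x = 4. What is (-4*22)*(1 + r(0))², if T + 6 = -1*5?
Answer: -12672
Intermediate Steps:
Y(o, A) = 9*A
z(Q) = -1 (z(Q) = -⅕*5 = -1)
T = -11 (T = -6 - 1*5 = -6 - 5 = -11)
r(X) = (-11 + X)/(-1 + X) (r(X) = (X - 11)/(X - 1) = (-11 + X)/(-1 + X))
(-4*22)*(1 + r(0))² = (-4*22)*(1 + (-11 + 0)/(-1 + 0))² = -88*(1 - 11/(-1))² = -88*(1 - 1*(-11))² = -88*(1 + 11)² = -88*12² = -88*144 = -12672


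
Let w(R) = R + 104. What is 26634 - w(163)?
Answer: 26367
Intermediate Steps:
w(R) = 104 + R
26634 - w(163) = 26634 - (104 + 163) = 26634 - 1*267 = 26634 - 267 = 26367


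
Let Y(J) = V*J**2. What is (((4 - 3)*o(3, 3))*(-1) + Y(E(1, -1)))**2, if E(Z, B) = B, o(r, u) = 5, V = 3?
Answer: 4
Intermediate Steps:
Y(J) = 3*J**2
(((4 - 3)*o(3, 3))*(-1) + Y(E(1, -1)))**2 = (((4 - 3)*5)*(-1) + 3*(-1)**2)**2 = ((1*5)*(-1) + 3*1)**2 = (5*(-1) + 3)**2 = (-5 + 3)**2 = (-2)**2 = 4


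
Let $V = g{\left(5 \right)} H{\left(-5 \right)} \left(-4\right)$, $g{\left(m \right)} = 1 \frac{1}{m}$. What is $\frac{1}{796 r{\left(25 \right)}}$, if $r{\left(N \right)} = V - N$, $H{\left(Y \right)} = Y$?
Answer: $- \frac{1}{16716} \approx -5.9823 \cdot 10^{-5}$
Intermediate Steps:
$g{\left(m \right)} = \frac{1}{m}$
$V = 4$ ($V = \frac{1}{5} \left(-5\right) \left(-4\right) = \left(-1\right) \left(-4\right) = 4$)
$r{\left(N \right)} = 4 - N$
$\frac{1}{796 r{\left(25 \right)}} = \frac{1}{796 \left(4 - 25\right)} = \frac{1}{796 \left(-21\right)} = \frac{1}{-16716} = - \frac{1}{16716}$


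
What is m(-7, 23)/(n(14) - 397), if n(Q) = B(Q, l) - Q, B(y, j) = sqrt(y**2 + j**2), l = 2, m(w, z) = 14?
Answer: -822/24103 - 20*sqrt(2)/24103 ≈ -0.035277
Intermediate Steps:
B(y, j) = sqrt(j**2 + y**2)
n(Q) = sqrt(4 + Q**2) - Q (n(Q) = sqrt(2**2 + Q**2) - Q = sqrt(4 + Q**2) - Q)
m(-7, 23)/(n(14) - 397) = 14/((sqrt(4 + 14**2) - 1*14) - 397) = 14/((sqrt(4 + 196) - 14) - 397) = 14/((sqrt(200) - 14) - 397) = 14/((10*sqrt(2) - 14) - 397) = 14/((-14 + 10*sqrt(2)) - 397) = 14/(-411 + 10*sqrt(2))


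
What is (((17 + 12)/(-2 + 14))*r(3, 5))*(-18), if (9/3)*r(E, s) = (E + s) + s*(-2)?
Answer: 29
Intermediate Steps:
r(E, s) = -s/3 + E/3 (r(E, s) = ((E + s) + s*(-2))/3 = ((E + s) - 2*s)/3 = (E - s)/3 = -s/3 + E/3)
(((17 + 12)/(-2 + 14))*r(3, 5))*(-18) = (((17 + 12)/(-2 + 14))*(-⅓*5 + (⅓)*3))*(-18) = ((29/12)*(-5/3 + 1))*(-18) = ((29*(1/12))*(-⅔))*(-18) = ((29/12)*(-⅔))*(-18) = -29/18*(-18) = 29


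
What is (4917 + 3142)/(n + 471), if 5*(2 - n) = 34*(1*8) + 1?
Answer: 40295/2092 ≈ 19.261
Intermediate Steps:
n = -263/5 (n = 2 - (34*(1*8) + 1)/5 = 2 - (34*8 + 1)/5 = 2 - (272 + 1)/5 = 2 - ⅕*273 = 2 - 273/5 = -263/5 ≈ -52.600)
(4917 + 3142)/(n + 471) = (4917 + 3142)/(-263/5 + 471) = 8059/(2092/5) = 8059*(5/2092) = 40295/2092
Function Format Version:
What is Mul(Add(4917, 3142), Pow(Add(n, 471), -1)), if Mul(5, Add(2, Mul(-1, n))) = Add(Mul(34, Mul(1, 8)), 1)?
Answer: Rational(40295, 2092) ≈ 19.261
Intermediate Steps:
n = Rational(-263, 5) (n = Add(2, Mul(Rational(-1, 5), Add(Mul(34, Mul(1, 8)), 1))) = Add(2, Mul(Rational(-1, 5), Add(Mul(34, 8), 1))) = Add(2, Mul(Rational(-1, 5), Add(272, 1))) = Add(2, Mul(Rational(-1, 5), 273)) = Add(2, Rational(-273, 5)) = Rational(-263, 5) ≈ -52.600)
Mul(Add(4917, 3142), Pow(Add(n, 471), -1)) = Mul(Add(4917, 3142), Pow(Add(Rational(-263, 5), 471), -1)) = Mul(8059, Pow(Rational(2092, 5), -1)) = Mul(8059, Rational(5, 2092)) = Rational(40295, 2092)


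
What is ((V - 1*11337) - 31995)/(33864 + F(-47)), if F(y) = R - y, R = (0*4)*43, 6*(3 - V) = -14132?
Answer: -122921/101733 ≈ -1.2083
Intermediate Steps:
V = 7075/3 (V = 3 - 1/6*(-14132) = 3 + 7066/3 = 7075/3 ≈ 2358.3)
R = 0 (R = 0*43 = 0)
F(y) = -y (F(y) = 0 - y = -y)
((V - 1*11337) - 31995)/(33864 + F(-47)) = ((7075/3 - 1*11337) - 31995)/(33864 - 1*(-47)) = ((7075/3 - 11337) - 31995)/(33864 + 47) = (-26936/3 - 31995)/33911 = -122921/3*1/33911 = -122921/101733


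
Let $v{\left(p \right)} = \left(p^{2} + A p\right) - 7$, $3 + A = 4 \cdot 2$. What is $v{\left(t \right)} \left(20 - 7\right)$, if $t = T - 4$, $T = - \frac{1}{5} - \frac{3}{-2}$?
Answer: $- \frac{17173}{100} \approx -171.73$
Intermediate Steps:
$T = \frac{13}{10}$ ($T = \left(-1\right) \frac{1}{5} - - \frac{3}{2} = - \frac{1}{5} + \frac{3}{2} = \frac{13}{10} \approx 1.3$)
$t = - \frac{27}{10}$ ($t = \frac{13}{10} - 4 = - \frac{27}{10} \approx -2.7$)
$A = 5$ ($A = -3 + 4 \cdot 2 = -3 + 8 = 5$)
$v{\left(p \right)} = -7 + p^{2} + 5 p$ ($v{\left(p \right)} = \left(p^{2} + 5 p\right) - 7 = -7 + p^{2} + 5 p$)
$v{\left(t \right)} \left(20 - 7\right) = \left(-7 + \left(- \frac{27}{10}\right)^{2} + 5 \left(- \frac{27}{10}\right)\right) \left(20 - 7\right) = \left(-7 + \frac{729}{100} - \frac{27}{2}\right) 13 = \left(- \frac{1321}{100}\right) 13 = - \frac{17173}{100}$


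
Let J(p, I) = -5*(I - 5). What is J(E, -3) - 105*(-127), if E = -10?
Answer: 13375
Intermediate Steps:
J(p, I) = 25 - 5*I (J(p, I) = -5*(-5 + I) = 25 - 5*I)
J(E, -3) - 105*(-127) = (25 - 5*(-3)) - 105*(-127) = (25 + 15) + 13335 = 40 + 13335 = 13375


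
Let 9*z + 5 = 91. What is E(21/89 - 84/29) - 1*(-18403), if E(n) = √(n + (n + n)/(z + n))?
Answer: 18403 + 3*I*√65170221420971569/413380703 ≈ 18403.0 + 1.8527*I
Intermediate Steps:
z = 86/9 (z = -5/9 + (⅑)*91 = -5/9 + 91/9 = 86/9 ≈ 9.5556)
E(n) = √(n + 2*n/(86/9 + n)) (E(n) = √(n + (n + n)/(86/9 + n)) = √(n + (2*n)/(86/9 + n)) = √(n + 2*n/(86/9 + n)))
E(21/89 - 84/29) - 1*(-18403) = √((21/89 - 84/29)*(104 + 9*(21/89 - 84/29))/(86 + 9*(21/89 - 84/29))) - 1*(-18403) = √((21*(1/89) - 84*1/29)*(104 + 9*(21*(1/89) - 84*1/29))/(86 + 9*(21*(1/89) - 84*1/29))) + 18403 = √((21/89 - 84/29)*(104 + 9*(21/89 - 84/29))/(86 + 9*(21/89 - 84/29))) + 18403 = √(-6867*(104 + 9*(-6867/2581))/(2581*(86 + 9*(-6867/2581)))) + 18403 = √(-6867*(104 - 61803/2581)/(2581*(86 - 61803/2581))) + 18403 = √(-6867/2581*206621/2581/160163/2581) + 18403 = √(-6867/2581*2581/160163*206621/2581) + 18403 = √(-1418866407/413380703) + 18403 = 3*I*√65170221420971569/413380703 + 18403 = 18403 + 3*I*√65170221420971569/413380703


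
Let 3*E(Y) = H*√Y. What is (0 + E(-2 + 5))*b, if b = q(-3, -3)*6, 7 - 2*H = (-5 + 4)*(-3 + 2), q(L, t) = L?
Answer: -18*√3 ≈ -31.177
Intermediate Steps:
H = 3 (H = 7/2 - (-5 + 4)*(-3 + 2)/2 = 7/2 - (-1)*(-1)/2 = 7/2 - ½*1 = 7/2 - ½ = 3)
b = -18 (b = -3*6 = -18)
E(Y) = √Y (E(Y) = (3*√Y)/3 = √Y)
(0 + E(-2 + 5))*b = (0 + √(-2 + 5))*(-18) = (0 + √3)*(-18) = √3*(-18) = -18*√3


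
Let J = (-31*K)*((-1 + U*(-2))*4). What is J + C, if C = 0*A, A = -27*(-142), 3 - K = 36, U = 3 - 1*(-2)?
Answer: -45012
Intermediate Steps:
U = 5 (U = 3 + 2 = 5)
K = -33 (K = 3 - 1*36 = 3 - 36 = -33)
A = 3834
C = 0 (C = 0*3834 = 0)
J = -45012 (J = (-31*(-33))*((-1 + 5*(-2))*4) = 1023*((-1 - 10)*4) = 1023*(-11*4) = 1023*(-44) = -45012)
J + C = -45012 + 0 = -45012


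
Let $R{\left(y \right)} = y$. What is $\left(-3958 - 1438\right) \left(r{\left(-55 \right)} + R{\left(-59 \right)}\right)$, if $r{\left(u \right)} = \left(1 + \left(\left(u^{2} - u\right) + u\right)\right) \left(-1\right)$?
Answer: $16646660$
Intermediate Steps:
$r{\left(u \right)} = -1 - u^{2}$ ($r{\left(u \right)} = \left(1 + u^{2}\right) \left(-1\right) = -1 - u^{2}$)
$\left(-3958 - 1438\right) \left(r{\left(-55 \right)} + R{\left(-59 \right)}\right) = \left(-3958 - 1438\right) \left(\left(-1 - \left(-55\right)^{2}\right) - 59\right) = - 5396 \left(\left(-1 - 3025\right) - 59\right) = - 5396 \left(-3026 - 59\right) = \left(-5396\right) \left(-3085\right) = 16646660$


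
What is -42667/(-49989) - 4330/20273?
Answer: 34133459/53338263 ≈ 0.63994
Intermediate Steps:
-42667/(-49989) - 4330/20273 = -42667*(-1/49989) - 4330*1/20273 = 42667/49989 - 4330/20273 = 34133459/53338263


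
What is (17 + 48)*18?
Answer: 1170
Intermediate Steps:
(17 + 48)*18 = 65*18 = 1170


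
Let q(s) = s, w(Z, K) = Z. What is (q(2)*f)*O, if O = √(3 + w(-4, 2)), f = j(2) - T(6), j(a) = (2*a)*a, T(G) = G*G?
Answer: -56*I ≈ -56.0*I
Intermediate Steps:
T(G) = G²
j(a) = 2*a²
f = -28 (f = 2*2² - 1*6² = 2*4 - 1*36 = 8 - 36 = -28)
O = I (O = √(3 - 4) = √(-1) = I ≈ 1.0*I)
(q(2)*f)*O = (2*(-28))*I = -56*I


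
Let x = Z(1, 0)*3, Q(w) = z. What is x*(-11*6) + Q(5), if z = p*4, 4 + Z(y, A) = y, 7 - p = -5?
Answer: 642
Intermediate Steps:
p = 12 (p = 7 - 1*(-5) = 7 + 5 = 12)
Z(y, A) = -4 + y
z = 48 (z = 12*4 = 48)
Q(w) = 48
x = -9 (x = (-4 + 1)*3 = -3*3 = -9)
x*(-11*6) + Q(5) = -(-99)*6 + 48 = -9*(-66) + 48 = 594 + 48 = 642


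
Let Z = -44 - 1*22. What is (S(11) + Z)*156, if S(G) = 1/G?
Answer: -113100/11 ≈ -10282.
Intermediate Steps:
Z = -66 (Z = -44 - 22 = -66)
(S(11) + Z)*156 = (1/11 - 66)*156 = -725/11*156 = -113100/11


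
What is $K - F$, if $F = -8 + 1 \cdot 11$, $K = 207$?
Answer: $204$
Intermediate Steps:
$F = 3$ ($F = -8 + 11 = 3$)
$K - F = 207 - 3 = 204$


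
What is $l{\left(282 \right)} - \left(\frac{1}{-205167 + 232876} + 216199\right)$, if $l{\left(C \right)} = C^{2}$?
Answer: $- \frac{3787127576}{27709} \approx -1.3668 \cdot 10^{5}$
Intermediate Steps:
$l{\left(282 \right)} - \left(\frac{1}{-205167 + 232876} + 216199\right) = 282^{2} - \left(\frac{1}{-205167 + 232876} + 216199\right) = 79524 - \left(\frac{1}{27709} + 216199\right) = 79524 - \frac{5990658092}{27709} = - \frac{3787127576}{27709}$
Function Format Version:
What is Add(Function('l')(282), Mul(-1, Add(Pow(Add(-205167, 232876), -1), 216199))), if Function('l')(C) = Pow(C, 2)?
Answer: Rational(-3787127576, 27709) ≈ -1.3668e+5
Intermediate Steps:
Add(Function('l')(282), Mul(-1, Add(Pow(Add(-205167, 232876), -1), 216199))) = Add(Pow(282, 2), Mul(-1, Add(Pow(Add(-205167, 232876), -1), 216199))) = Add(79524, Mul(-1, Add(Pow(27709, -1), 216199))) = Add(79524, Mul(-1, Add(Rational(1, 27709), 216199))) = Add(79524, Mul(-1, Rational(5990658092, 27709))) = Add(79524, Rational(-5990658092, 27709)) = Rational(-3787127576, 27709)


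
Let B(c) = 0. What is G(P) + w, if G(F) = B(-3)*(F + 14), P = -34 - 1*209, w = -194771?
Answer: -194771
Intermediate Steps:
P = -243 (P = -34 - 209 = -243)
G(F) = 0 (G(F) = 0*(F + 14) = 0*(14 + F) = 0)
G(P) + w = 0 - 194771 = -194771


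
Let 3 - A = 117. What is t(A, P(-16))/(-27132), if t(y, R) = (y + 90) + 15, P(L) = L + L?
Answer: 3/9044 ≈ 0.00033171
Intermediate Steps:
A = -114 (A = 3 - 1*117 = 3 - 117 = -114)
P(L) = 2*L
t(y, R) = 105 + y (t(y, R) = (90 + y) + 15 = 105 + y)
t(A, P(-16))/(-27132) = (105 - 114)/(-27132) = -9*(-1/27132) = 3/9044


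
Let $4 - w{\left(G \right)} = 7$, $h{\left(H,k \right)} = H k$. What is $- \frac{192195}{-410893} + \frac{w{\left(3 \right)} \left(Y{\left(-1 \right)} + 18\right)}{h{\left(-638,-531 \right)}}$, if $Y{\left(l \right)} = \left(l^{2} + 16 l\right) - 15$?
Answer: $\frac{3618123881}{7733417153} \approx 0.46786$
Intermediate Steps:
$w{\left(G \right)} = -3$ ($w{\left(G \right)} = 4 - 7 = -3$)
$Y{\left(l \right)} = -15 + l^{2} + 16 l$
$- \frac{192195}{-410893} + \frac{w{\left(3 \right)} \left(Y{\left(-1 \right)} + 18\right)}{h{\left(-638,-531 \right)}} = - \frac{192195}{-410893} + \frac{\left(-3\right) \left(\left(-15 + \left(-1\right)^{2} + 16 \left(-1\right)\right) + 18\right)}{\left(-638\right) \left(-531\right)} = \left(-192195\right) \left(- \frac{1}{410893}\right) + \frac{\left(-3\right) \left(\left(-15 + 1 - 16\right) + 18\right)}{338778} = \frac{192195}{410893} + - 3 \left(-30 + 18\right) \frac{1}{338778} = \frac{192195}{410893} + \left(-3\right) \left(-12\right) \frac{1}{338778} = \frac{192195}{410893} + 36 \cdot \frac{1}{338778} = \frac{192195}{410893} + \frac{2}{18821} = \frac{3618123881}{7733417153}$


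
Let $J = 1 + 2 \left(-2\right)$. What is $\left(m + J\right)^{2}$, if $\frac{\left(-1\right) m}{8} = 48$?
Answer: $149769$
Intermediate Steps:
$m = -384$ ($m = \left(-8\right) 48 = -384$)
$J = -3$ ($J = 1 - 4 = -3$)
$\left(m + J\right)^{2} = \left(-384 - 3\right)^{2} = \left(-387\right)^{2} = 149769$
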